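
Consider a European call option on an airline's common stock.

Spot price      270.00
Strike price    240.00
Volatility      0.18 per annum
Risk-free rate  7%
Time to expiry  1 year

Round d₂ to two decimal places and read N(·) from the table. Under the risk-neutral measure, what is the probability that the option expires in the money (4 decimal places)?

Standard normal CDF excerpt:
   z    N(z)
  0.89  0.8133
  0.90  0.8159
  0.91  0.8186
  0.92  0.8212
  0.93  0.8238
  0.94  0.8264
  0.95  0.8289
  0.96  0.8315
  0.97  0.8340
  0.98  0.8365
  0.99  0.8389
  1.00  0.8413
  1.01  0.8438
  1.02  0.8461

T = 1;  σ√T = 0.1800
d₁ = [ln(270/240) + (0.07 + 0.18²/2)·1] / 0.1800 = [0.1178 + 0.0862] / 0.1800 = 1.1332 ≈ 1.13
d₂ = d₁ − σ√T = 1.1332 − 0.1800 = 0.9532 ≈ 0.95
Risk-neutral Pr[S_T > K] = N(d₂) = N(0.95) = 0.8289

0.8289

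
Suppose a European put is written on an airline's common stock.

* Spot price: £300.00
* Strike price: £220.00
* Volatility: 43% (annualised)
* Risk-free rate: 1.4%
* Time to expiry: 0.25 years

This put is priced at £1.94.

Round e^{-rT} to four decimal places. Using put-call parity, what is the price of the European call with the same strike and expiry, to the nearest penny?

e^(−rT) = e^(−0.014·0.25) = 0.9965
Put-call parity: C − P = S − K·e^(−rT) = 300 − 220·0.9965 = 300 − 219.2300 = 80.7700
C = P + (C − P) = 1.94 + (80.7700) = 82.7100

£82.71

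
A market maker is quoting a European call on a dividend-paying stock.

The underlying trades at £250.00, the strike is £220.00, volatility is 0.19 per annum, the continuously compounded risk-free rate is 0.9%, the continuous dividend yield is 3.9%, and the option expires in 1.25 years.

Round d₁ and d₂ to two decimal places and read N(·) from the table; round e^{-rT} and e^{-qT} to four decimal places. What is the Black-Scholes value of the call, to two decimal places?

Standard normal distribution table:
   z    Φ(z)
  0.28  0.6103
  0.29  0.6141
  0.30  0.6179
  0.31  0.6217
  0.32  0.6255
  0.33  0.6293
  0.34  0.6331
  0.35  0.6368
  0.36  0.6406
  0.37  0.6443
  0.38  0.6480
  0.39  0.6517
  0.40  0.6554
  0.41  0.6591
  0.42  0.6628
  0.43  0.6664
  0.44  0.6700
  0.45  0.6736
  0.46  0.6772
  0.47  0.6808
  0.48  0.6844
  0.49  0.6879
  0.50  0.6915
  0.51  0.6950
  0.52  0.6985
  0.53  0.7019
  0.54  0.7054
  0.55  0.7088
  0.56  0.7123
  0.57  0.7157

σ√T = 0.19·√1.25 = 0.2124
ln(S/K) + (r − q + σ²/2)T = ln(250/220) + (0.009 − 0.039 + 0.19²/2)·1.25 = 0.1278 − 0.0149 = 0.1129
d₁ = 0.1129 / 0.2124 = 0.5315 ⇒ 0.53
d₂ = d₁ − σ√T = 0.5315 − 0.2124 = 0.3190 ⇒ 0.32
e^(−qT) = e^(−0.039·1.25) = 0.9524;  e^(−rT) = e^(−0.009·1.25) = 0.9888
N(d₁) = N(0.53) = 0.7019;  N(d₂) = N(0.32) = 0.6255
C = 250·0.9524·0.7019 − 220·0.9888·0.6255 = 167.1224 − 136.0688 = 31.0536

£31.05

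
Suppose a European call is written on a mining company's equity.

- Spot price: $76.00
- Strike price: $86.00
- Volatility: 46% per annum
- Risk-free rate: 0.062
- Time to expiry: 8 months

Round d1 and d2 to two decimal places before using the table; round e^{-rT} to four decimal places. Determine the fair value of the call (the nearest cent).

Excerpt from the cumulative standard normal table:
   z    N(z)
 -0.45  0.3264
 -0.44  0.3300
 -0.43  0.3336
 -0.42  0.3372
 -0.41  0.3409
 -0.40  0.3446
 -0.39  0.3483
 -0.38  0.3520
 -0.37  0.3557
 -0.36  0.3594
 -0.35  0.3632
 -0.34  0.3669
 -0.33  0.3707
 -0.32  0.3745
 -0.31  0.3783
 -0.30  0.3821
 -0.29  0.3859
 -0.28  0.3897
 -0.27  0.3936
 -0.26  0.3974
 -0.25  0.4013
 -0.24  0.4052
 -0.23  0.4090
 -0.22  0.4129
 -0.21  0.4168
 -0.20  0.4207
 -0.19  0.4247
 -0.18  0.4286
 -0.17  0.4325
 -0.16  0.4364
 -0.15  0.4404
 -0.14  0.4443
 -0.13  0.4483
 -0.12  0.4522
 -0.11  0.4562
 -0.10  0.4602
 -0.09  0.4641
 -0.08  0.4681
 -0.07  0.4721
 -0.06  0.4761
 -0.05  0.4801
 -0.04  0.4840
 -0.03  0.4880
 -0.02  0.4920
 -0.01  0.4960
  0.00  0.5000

$8.96

T = 0.6667;  σ√T = 0.3756
d₁ = [ln(76/86) + (0.062 + 0.46²/2)·0.6667] / 0.3756 = [-0.1236 + 0.1119] / 0.3756 = -0.0313 ⇒ -0.03
d₂ = d₁ − σ√T = -0.0313 − 0.3756 = -0.4069 ⇒ -0.41
exp(−rT) = exp(−0.062·0.6667) = 0.9595
C = 76·N(-0.03) − 86·0.9595·N(-0.41) = 76·0.4880 − 86·0.9595·0.3409 = 37.0880 − 28.1300 = 8.9580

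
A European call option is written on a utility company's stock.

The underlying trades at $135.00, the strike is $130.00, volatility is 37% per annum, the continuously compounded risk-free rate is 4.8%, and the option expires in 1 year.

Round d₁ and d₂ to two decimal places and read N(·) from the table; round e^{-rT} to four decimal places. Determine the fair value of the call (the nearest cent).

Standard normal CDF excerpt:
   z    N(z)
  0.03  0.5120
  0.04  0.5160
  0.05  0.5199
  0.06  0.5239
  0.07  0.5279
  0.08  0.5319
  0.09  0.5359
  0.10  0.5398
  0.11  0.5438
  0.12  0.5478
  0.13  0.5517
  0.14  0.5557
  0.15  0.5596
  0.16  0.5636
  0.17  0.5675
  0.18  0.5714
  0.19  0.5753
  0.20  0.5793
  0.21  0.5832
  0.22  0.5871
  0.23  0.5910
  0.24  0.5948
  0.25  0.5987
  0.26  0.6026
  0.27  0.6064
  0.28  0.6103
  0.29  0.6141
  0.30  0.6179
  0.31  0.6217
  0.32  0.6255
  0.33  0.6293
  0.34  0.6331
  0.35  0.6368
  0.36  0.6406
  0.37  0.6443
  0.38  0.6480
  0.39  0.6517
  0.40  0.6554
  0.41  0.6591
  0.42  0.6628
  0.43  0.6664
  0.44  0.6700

$25.06

σ√T = 0.37·√1 = 0.3700
d₁ = [ln(135/130) + (0.048 + 0.37²/2)·1] / 0.3700 = [0.0377 + 0.1164] / 0.3700 = 0.4167 ⇒ 0.42
d₂ = d₁ − σ√T = 0.4167 − 0.3700 = 0.0467 ⇒ 0.05
e^(−rT) = e^(−0.048·1) = 0.9531
N(d₁) = N(0.42) = 0.6628;  N(d₂) = N(0.05) = 0.5199
C = 135·0.6628 − 130·0.9531·0.5199 = 89.4780 − 64.4172 = 25.0608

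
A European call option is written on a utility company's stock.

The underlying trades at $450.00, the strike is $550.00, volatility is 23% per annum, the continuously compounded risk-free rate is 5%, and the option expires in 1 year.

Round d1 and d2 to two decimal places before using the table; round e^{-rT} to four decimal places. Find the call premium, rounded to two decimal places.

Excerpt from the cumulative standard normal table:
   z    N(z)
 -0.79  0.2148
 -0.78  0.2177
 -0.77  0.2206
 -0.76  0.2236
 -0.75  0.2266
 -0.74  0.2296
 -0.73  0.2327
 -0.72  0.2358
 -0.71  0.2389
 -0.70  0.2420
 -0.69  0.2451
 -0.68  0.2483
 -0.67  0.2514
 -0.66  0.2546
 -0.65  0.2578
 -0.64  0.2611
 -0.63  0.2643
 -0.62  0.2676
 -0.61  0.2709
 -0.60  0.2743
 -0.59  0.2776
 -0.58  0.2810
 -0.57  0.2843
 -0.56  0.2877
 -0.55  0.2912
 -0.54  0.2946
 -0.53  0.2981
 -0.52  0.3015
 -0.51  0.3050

T = 1;  σ√T = 0.2300
d₁ = [ln(450/550) + (0.05 + ½·0.23²)·1] / (σ√T) = (-0.2007 + 0.0765) / 0.2300 = -0.5401 ⇒ -0.54
d₂ = -0.5401 − 0.2300 = -0.7701 ⇒ -0.77
exp(−rT) = exp(−0.05·1) = 0.9512
C = 450·N(-0.54) − 550·0.9512·N(-0.77) = 450·0.2946 − 550·0.9512·0.2206 = 132.5700 − 115.4091 = 17.1609

$17.16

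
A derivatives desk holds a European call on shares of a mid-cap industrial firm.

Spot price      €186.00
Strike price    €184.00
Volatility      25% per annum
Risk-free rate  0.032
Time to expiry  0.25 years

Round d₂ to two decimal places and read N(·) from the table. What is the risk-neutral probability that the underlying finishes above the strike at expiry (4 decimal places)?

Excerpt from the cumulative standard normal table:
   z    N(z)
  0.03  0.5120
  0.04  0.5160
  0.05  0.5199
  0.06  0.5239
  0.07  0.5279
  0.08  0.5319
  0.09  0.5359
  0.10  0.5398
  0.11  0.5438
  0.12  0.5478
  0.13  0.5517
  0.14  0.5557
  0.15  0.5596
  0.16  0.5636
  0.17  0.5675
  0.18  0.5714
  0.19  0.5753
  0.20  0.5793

σ√T = 0.25·√0.25 = 0.1250
d₁ = [ln(186/184) + (0.032 + 0.25²/2)·0.25] / 0.1250 = [0.0108 + 0.0158] / 0.1250 = 0.2130 which rounds to 0.21
d₂ = d₁ − σ√T = 0.2130 − 0.1250 = 0.0880 which rounds to 0.09
Pr(exercise) under Q = N(d₂) = 0.5359

0.5359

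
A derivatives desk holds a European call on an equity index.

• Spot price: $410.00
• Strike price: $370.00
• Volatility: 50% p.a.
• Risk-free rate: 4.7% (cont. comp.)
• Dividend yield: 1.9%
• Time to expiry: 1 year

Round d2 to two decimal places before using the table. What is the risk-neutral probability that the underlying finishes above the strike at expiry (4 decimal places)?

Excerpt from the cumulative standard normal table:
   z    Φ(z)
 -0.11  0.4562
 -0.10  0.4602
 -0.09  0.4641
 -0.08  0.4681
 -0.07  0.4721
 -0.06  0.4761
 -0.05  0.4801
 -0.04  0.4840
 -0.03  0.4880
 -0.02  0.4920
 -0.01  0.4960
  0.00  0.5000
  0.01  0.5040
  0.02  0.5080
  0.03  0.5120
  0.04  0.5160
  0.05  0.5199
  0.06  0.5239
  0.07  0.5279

T = 1;  σ√T = 0.5000
ln(S/K) + (r − q + σ²/2)T = ln(410/370) + (0.047 − 0.019 + 0.5²/2)·1 = 0.1027 + 0.1530 = 0.2557
d₁ = 0.2557 / 0.5000 = 0.5113 ≈ 0.51
d₂ = d₁ − σ√T = 0.5113 − 0.5000 = 0.0113 ≈ 0.01
Risk-neutral Pr[S_T > K] = N(d₂) = N(0.01) = 0.5040

0.5040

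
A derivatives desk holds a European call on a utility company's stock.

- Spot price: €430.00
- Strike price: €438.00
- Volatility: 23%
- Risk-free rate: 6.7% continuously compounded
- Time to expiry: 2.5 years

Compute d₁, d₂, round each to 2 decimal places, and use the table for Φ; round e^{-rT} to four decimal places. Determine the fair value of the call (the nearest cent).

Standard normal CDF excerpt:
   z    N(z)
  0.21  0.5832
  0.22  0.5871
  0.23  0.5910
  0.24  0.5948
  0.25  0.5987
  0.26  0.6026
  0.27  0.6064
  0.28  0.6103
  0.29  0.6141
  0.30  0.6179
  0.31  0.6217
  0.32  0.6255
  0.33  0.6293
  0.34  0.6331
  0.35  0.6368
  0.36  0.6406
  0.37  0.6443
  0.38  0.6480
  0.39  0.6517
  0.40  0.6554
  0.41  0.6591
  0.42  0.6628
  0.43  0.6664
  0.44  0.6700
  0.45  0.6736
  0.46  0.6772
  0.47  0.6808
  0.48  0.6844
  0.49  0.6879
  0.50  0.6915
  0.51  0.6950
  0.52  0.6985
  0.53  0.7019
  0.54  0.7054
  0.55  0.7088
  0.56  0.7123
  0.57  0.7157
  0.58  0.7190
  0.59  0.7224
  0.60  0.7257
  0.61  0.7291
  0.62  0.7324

σ√T = 0.23 × 1.5811 = 0.3637
d₁ = [ln(430/438) + (0.067 + 0.23²/2)·2.5] / 0.3637 = [-0.0184 + 0.2336] / 0.3637 = 0.5917 → 0.59
d₂ = d₁ − σ√T = 0.5917 − 0.3637 = 0.2281 → 0.23
e^(−rT) = e^(−0.067·2.5) = 0.8458
N(d₁) = N(0.59) = 0.7224;  N(d₂) = N(0.23) = 0.5910
C = 430·0.7224 − 438·0.8458·0.5910 = 310.6320 − 218.9421 = 91.6899

€91.69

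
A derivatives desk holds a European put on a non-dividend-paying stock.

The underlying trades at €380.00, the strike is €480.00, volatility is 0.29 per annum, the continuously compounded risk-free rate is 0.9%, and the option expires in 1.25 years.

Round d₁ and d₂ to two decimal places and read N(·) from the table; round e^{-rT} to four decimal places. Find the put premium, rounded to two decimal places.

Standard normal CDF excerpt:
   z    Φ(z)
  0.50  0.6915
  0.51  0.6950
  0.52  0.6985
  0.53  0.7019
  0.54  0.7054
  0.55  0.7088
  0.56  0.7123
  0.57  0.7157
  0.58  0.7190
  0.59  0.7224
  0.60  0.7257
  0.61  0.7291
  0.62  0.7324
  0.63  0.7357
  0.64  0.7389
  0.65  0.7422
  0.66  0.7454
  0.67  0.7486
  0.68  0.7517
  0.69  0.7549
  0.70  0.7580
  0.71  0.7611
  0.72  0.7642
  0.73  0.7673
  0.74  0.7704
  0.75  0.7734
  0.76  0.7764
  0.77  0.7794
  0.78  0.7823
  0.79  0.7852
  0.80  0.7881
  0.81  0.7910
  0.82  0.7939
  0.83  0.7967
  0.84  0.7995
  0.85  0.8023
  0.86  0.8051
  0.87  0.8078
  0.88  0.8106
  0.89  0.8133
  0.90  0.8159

€115.36

σ√T = 0.29·√1.25 = 0.3242
d₁ = [ln(380/480) + (0.009 + ½·0.29²)·1.25] / (σ√T) = (-0.2336 + 0.0638) / 0.3242 = -0.5237 ⇒ -0.52
d₂ = -0.5237 − 0.3242 = -0.8479 ⇒ -0.85
exp(−rT) = exp(−0.009·1.25) = 0.9888
N(−d₂) = N(0.85) = 0.8023;  N(−d₁) = N(0.52) = 0.6985
P = 480·0.9888·0.8023 − 380·0.6985 = 380.7908 − 265.4300 = 115.3608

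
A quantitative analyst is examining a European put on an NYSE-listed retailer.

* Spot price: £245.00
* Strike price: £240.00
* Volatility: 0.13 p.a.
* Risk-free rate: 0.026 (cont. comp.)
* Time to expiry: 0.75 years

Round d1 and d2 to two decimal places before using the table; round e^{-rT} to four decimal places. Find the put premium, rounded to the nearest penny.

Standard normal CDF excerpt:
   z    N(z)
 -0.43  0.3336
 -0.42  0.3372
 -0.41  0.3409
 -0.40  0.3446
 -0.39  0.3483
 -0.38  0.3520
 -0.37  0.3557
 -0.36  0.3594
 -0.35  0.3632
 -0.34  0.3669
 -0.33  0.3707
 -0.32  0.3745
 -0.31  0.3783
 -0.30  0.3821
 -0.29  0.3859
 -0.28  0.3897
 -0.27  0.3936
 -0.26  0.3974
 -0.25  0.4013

£6.41

T = 0.75;  σ√T = 0.1126
ln(S/K) + (r + σ²/2)T = ln(245/240) + (0.026 + 0.13²/2)·0.75 = 0.0206 + 0.0258 = 0.0465
d₁ = 0.0465 / 0.1126 = 0.4126 ⇒ 0.41
d₂ = d₁ − σ√T = 0.4126 − 0.1126 = 0.3001 ⇒ 0.30
exp(−rT) = exp(−0.026·0.75) = 0.9807
N(−d₂) = N(-0.30) = 0.3821;  N(−d₁) = N(-0.41) = 0.3409
P = 240·0.9807·0.3821 − 245·0.3409 = 89.9341 − 83.5205 = 6.4136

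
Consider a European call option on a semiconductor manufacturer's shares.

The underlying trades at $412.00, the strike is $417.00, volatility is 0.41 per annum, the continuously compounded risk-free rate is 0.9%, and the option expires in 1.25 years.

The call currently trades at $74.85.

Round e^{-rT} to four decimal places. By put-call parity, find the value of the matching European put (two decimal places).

e^(−rT) = e^(−0.009·1.25) = 0.9888
Put-call parity: C − P = S − K·e^(−rT) = 412 − 417·0.9888 = 412 − 412.3296 = -0.3296
P = C − (C − P) = 74.85 − (-0.3296) = 75.1796

$75.18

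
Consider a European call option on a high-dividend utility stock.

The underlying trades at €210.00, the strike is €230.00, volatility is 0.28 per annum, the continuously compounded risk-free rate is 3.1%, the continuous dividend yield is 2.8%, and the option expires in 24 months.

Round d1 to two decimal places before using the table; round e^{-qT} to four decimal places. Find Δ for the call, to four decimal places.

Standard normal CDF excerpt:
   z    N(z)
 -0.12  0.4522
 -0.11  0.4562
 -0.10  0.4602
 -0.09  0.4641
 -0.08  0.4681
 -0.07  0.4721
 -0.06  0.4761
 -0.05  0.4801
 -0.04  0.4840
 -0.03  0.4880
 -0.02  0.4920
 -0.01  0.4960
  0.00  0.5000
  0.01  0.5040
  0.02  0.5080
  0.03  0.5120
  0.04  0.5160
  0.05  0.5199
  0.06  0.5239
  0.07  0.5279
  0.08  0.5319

0.4652

σ√T = 0.28·√2 = 0.3960
d₁ = [ln(210/230) + (0.031 − 0.028 + ½·0.28²)·2] / (σ√T) = (-0.0910 + 0.0844) / 0.3960 = -0.0166 which rounds to -0.02
N(d₁) = N(-0.02) = 0.4920
Δ_call = e^(−qT)·N(d₁) = 0.9455·0.4920 = 0.4652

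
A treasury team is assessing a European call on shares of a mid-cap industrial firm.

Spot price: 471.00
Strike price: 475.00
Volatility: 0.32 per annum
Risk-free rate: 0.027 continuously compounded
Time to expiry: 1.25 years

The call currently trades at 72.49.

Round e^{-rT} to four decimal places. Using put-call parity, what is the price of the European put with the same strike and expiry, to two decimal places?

60.72

e^(−rT) = e^(−0.027·1.25) = 0.9668
Put-call parity: C − P = S − K·e^(−rT) = 471 − 475·0.9668 = 471 − 459.2300 = 11.7700
P = C − (C − P) = 72.49 − (11.7700) = 60.7200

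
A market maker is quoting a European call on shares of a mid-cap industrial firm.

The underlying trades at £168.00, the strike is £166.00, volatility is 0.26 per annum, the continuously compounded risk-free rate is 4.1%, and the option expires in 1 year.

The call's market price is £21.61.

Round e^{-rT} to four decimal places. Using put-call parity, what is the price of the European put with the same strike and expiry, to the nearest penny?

£12.94

exp(−rT) = exp(−0.041·1) = 0.9598
Put-call parity: C − P = S − K·e^(−rT) = 168 − 166·0.9598 = 168 − 159.3268 = 8.6732
P = C − (C − P) = 21.61 − (8.6732) = 12.9368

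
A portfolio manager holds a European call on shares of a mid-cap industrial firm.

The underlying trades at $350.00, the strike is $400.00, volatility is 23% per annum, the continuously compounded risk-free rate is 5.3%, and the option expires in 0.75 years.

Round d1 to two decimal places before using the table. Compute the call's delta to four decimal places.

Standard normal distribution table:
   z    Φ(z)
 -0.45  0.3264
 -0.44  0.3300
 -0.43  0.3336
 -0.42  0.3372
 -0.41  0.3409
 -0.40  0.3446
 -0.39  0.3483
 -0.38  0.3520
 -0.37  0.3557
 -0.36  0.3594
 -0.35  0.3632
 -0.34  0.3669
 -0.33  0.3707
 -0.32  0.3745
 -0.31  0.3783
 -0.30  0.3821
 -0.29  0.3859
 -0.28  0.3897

0.3557

σ√T = 0.23·√0.75 = 0.1992
d₁ = [ln(350/400) + (0.053 + 0.23²/2)·0.75] / 0.1992 = [-0.1335 + 0.0596] / 0.1992 = -0.3712 → -0.37
N(d₁) = N(-0.37) = 0.3557
Δ_call = N(d₁) = 0.3557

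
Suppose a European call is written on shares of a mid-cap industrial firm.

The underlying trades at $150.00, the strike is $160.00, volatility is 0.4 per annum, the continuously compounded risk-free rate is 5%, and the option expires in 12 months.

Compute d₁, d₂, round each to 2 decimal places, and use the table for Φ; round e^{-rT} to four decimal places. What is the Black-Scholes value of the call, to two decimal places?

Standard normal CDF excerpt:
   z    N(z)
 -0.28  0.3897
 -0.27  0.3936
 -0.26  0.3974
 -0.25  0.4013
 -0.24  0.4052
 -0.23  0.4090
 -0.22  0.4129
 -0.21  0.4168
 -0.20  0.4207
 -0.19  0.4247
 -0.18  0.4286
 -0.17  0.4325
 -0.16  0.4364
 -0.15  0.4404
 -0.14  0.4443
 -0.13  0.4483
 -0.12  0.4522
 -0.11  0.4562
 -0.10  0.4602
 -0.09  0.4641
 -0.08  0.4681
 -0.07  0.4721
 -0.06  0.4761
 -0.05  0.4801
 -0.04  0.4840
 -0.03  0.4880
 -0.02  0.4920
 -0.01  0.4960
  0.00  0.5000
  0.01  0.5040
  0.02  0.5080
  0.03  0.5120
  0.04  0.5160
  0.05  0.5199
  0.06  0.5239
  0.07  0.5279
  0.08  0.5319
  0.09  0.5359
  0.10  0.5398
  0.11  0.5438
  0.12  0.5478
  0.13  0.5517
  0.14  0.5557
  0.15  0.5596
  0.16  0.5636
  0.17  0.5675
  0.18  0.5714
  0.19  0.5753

$22.87

T = 1;  σ√T = 0.4000
d₁ = [ln(150/160) + (0.05 + 0.4²/2)·1] / 0.4000 = [-0.0645 + 0.1300] / 0.4000 = 0.1637 which rounds to 0.16
d₂ = d₁ − σ√T = 0.1637 − 0.4000 = -0.2363 which rounds to -0.24
e^(−rT) = e^(−0.05·1) = 0.9512
C = 150·N(0.16) − 160·0.9512·N(-0.24) = 150·0.5636 − 160·0.9512·0.4052 = 84.5400 − 61.6682 = 22.8718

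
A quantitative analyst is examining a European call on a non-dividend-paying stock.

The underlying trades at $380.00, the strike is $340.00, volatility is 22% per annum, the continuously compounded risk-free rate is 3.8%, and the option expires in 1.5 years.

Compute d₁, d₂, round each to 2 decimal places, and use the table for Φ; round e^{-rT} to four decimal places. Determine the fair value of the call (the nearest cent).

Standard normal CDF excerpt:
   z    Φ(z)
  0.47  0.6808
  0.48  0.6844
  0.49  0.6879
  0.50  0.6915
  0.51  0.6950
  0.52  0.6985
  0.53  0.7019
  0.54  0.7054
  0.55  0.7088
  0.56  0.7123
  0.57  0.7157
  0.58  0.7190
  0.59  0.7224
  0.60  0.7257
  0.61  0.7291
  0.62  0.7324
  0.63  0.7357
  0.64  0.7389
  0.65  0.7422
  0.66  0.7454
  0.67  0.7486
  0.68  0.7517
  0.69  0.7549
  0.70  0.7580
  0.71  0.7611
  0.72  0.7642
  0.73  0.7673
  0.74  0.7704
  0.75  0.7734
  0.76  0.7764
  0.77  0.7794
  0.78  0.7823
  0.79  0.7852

σ√T = 0.22·√1.5 = 0.2694
d₁ = [ln(380/340) + (0.038 + ½·0.22²)·1.5] / (σ√T) = (0.1112 + 0.0933) / 0.2694 = 0.7591 ≈ 0.76
d₂ = 0.7591 − 0.2694 = 0.4896 ≈ 0.49
exp(−rT) = exp(−0.038·1.5) = 0.9446
C = 380·N(0.76) − 340·0.9446·N(0.49) = 380·0.7764 − 340·0.9446·0.6879 = 295.0320 − 220.9287 = 74.1033

$74.10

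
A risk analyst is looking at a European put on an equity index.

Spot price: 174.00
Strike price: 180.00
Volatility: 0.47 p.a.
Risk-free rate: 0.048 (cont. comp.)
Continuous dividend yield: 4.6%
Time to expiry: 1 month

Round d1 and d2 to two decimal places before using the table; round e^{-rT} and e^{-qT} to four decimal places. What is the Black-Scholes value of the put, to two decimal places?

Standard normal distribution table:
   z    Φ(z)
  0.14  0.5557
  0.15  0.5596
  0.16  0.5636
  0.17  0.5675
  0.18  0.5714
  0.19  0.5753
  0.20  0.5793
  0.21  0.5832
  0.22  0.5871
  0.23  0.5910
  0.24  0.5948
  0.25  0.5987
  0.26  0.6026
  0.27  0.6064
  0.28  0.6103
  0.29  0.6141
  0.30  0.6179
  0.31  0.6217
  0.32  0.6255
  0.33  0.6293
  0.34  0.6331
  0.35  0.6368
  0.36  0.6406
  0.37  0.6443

T = 0.08333;  σ√T = 0.1357
d₁ = [ln(174/180) + (0.048 − 0.046 + 0.47²/2)·0.08333] / 0.1357 = [-0.0339 + 0.0094] / 0.1357 = -0.1808 → -0.18
d₂ = d₁ − σ√T = -0.1808 − 0.1357 = -0.3165 → -0.32
e^(−qT) = e^(−0.046·0.08333) = 0.9962;  e^(−rT) = e^(−0.048·0.08333) = 0.9960
P = 180·0.9960·N(0.32) − 174·0.9962·N(0.18) = 180·0.9960·0.6255 − 174·0.9962·0.5714 = 112.1396 − 99.0458 = 13.0938

13.09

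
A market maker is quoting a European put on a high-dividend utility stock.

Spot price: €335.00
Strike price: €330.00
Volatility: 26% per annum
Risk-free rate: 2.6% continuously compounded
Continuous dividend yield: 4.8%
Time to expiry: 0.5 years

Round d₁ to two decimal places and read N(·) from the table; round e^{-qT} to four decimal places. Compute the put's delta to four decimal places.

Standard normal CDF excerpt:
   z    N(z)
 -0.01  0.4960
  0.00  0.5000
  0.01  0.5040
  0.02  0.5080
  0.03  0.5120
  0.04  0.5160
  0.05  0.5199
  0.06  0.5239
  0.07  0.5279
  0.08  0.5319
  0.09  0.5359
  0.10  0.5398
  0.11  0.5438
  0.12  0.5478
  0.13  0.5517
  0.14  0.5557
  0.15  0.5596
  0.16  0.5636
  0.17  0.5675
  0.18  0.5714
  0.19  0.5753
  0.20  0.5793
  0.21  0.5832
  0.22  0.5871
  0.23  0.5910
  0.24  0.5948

σ√T = 0.26 × 0.7071 = 0.1838
d₁ = [ln(335/330) + (0.026 − 0.048 + ½·0.26²)·0.5] / (σ√T) = (0.0150 + 0.0059) / 0.1838 = 0.1139 → 0.11
N(d₁) = N(0.11) = 0.5438
Δ_put = exp(−qT)·(N(d₁) − 1) = 0.9763·(0.5438 − 1) = -0.4454

-0.4454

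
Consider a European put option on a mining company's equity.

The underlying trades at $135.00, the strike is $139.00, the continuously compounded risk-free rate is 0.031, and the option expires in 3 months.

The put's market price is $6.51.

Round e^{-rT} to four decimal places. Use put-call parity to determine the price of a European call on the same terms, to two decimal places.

exp(−rT) = exp(−0.031·0.25) = 0.9923
Put-call parity: C − P = S − K·e^(−rT) = 135 − 139·0.9923 = 135 − 137.9297 = -2.9297
C = P + (C − P) = 6.51 + (-2.9297) = 3.5803

$3.58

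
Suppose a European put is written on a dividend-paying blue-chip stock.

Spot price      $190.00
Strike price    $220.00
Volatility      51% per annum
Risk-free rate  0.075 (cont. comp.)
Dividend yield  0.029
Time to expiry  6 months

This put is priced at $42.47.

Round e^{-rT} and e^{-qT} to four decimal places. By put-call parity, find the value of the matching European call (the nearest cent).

exp(−qT) = exp(−0.029·0.5) = 0.9856;  exp(−rT) = exp(−0.075·0.5) = 0.9632
Put-call parity: C − P = S·e^(−qT) − K·e^(−rT) = 190·0.9856 − 220·0.9632 = 187.2640 − 211.9040 = -24.6400
C = P + (C − P) = 42.47 + (-24.6400) = 17.8300

$17.83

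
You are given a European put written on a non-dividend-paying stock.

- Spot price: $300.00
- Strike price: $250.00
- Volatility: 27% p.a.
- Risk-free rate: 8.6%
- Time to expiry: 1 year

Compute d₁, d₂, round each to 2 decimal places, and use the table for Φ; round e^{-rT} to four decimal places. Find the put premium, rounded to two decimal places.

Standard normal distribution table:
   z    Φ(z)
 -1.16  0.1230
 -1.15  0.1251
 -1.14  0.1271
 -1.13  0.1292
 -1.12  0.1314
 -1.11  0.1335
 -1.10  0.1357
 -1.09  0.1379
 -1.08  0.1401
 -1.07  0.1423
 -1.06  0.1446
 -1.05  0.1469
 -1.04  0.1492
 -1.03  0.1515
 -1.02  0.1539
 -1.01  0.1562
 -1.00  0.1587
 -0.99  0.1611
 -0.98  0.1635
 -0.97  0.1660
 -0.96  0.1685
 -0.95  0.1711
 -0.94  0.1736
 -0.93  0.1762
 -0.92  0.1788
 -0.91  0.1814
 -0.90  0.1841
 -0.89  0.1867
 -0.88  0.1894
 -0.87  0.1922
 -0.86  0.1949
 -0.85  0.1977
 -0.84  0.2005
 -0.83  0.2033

$5.95

σ√T = 0.27·√1 = 0.2700
d₁ = [ln(300/250) + (0.086 + ½·0.27²)·1] / (σ√T) = (0.1823 + 0.1225) / 0.2700 = 1.1288 which rounds to 1.13
d₂ = 1.1288 − 0.2700 = 0.8588 which rounds to 0.86
exp(−rT) = exp(−0.086·1) = 0.9176
P = 250·0.9176·N(-0.86) − 300·N(-1.13) = 250·0.9176·0.1949 − 300·0.1292 = 44.7101 − 38.7600 = 5.9501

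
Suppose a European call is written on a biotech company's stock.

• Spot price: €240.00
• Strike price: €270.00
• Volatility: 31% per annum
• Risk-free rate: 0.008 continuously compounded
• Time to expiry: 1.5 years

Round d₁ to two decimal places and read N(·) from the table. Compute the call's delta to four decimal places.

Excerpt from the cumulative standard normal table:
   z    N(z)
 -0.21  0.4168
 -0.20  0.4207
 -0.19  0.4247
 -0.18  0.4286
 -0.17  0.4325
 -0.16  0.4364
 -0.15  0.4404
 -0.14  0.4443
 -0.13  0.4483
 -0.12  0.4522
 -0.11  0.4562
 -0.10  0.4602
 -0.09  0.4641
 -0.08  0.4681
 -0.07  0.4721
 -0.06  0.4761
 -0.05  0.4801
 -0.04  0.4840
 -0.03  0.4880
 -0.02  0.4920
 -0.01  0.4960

σ√T = 0.31 × 1.2247 = 0.3797
d₁ = [ln(240/270) + (0.008 + ½·0.31²)·1.5] / (σ√T) = (-0.1178 + 0.0841) / 0.3797 = -0.0888 which rounds to -0.09
N(d₁) = N(-0.09) = 0.4641
Δ_call = N(d₁) = 0.4641

0.4641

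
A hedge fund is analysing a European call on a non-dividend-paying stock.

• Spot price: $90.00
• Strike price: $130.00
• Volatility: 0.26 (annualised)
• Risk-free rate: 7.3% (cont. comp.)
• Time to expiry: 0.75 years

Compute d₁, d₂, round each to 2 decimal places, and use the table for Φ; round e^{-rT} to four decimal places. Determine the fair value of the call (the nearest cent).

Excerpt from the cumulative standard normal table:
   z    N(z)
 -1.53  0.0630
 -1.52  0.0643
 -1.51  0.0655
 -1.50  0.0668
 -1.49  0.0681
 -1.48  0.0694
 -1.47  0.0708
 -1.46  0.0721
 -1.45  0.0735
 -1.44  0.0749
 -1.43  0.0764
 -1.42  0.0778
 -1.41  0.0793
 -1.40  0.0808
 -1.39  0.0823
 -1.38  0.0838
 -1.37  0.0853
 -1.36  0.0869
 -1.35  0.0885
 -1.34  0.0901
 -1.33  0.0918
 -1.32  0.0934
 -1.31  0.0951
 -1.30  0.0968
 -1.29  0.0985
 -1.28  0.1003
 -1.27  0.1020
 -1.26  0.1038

$0.81

σ√T = 0.26·√0.75 = 0.2252
d₁ = [ln(90/130) + (0.073 + 0.26²/2)·0.75] / 0.2252 = [-0.3677 + 0.0801] / 0.2252 = -1.2774 which rounds to -1.28
d₂ = d₁ − σ√T = -1.2774 − 0.2252 = -1.5026 which rounds to -1.50
e^(−rT) = e^(−0.073·0.75) = 0.9467
N(d₁) = N(-1.28) = 0.1003;  N(d₂) = N(-1.50) = 0.0668
C = 90·0.1003 − 130·0.9467·0.0668 = 9.0270 − 8.2211 = 0.8059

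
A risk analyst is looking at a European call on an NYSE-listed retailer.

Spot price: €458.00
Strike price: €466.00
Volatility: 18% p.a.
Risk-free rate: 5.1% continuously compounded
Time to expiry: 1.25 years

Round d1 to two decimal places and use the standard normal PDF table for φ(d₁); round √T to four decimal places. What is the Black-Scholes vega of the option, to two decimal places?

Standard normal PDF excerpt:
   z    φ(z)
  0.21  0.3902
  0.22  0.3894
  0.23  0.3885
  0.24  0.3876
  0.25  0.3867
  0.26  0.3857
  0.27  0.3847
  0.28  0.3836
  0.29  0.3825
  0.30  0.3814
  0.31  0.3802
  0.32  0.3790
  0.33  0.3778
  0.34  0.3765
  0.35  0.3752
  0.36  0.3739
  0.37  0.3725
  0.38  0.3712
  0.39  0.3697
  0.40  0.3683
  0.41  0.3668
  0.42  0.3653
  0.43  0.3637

193.45

σ√T = 0.18 × 1.1180 = 0.2012
d₁ = [ln(458/466) + (0.051 + 0.18²/2)·1.25] / 0.2012 = [-0.0173 + 0.0840] / 0.2012 = 0.3314 which rounds to 0.33
√T = √1.25 = 1.1180
φ(d₁) = φ(0.33) = 0.3778
vega = S·φ(d₁)·√T = 458·0.3778·1.1180 = 193.4502
(Call and put vega coincide under Black-Scholes.)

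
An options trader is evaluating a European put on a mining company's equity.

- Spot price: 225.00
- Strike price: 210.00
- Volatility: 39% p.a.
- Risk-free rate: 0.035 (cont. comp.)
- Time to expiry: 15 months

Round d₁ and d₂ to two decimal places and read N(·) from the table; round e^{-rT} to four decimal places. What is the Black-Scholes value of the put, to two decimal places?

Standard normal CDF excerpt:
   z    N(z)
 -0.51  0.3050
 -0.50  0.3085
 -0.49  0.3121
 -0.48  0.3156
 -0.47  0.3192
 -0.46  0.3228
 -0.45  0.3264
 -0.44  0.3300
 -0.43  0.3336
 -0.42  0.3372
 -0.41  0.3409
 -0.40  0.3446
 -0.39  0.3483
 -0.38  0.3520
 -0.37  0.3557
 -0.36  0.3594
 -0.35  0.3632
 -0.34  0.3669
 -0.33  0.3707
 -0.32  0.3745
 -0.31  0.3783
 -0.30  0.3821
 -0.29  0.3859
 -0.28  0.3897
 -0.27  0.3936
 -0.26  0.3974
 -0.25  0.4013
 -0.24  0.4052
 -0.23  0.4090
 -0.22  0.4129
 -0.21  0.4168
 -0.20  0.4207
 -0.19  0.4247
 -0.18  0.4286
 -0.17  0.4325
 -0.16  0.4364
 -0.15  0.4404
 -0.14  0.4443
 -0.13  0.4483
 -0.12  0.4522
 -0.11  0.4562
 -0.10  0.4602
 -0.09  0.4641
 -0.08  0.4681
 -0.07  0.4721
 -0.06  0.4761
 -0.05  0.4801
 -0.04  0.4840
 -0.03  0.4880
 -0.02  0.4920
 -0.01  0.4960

26.28

σ√T = 0.39 × 1.1180 = 0.4360
ln(S/K) + (r + σ²/2)T = ln(225/210) + (0.035 + 0.39²/2)·1.25 = 0.0690 + 0.1388 = 0.2078
d₁ = 0.2078 / 0.4360 = 0.4766 which rounds to 0.48
d₂ = d₁ − σ√T = 0.4766 − 0.4360 = 0.0405 which rounds to 0.04
e^(−rT) = e^(−0.035·1.25) = 0.9572
N(−d₂) = N(-0.04) = 0.4840;  N(−d₁) = N(-0.48) = 0.3156
P = 210·0.9572·0.4840 − 225·0.3156 = 97.2898 − 71.0100 = 26.2798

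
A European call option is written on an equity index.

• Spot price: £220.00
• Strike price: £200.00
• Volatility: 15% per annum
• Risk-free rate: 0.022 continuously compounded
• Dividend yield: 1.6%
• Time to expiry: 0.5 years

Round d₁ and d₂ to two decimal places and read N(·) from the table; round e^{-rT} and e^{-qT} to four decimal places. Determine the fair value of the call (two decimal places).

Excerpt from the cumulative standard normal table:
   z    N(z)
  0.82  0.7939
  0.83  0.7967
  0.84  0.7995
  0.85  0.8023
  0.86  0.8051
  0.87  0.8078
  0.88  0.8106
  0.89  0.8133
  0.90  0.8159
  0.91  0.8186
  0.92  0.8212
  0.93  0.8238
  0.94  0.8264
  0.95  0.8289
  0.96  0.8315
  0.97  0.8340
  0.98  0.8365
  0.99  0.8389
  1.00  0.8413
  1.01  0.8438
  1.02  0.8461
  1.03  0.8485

σ√T = 0.15 × 0.7071 = 0.1061
d₁ = [ln(220/200) + (0.022 − 0.016 + 0.15²/2)·0.5] / 0.1061 = [0.0953 + 0.0086] / 0.1061 = 0.9799 ≈ 0.98
d₂ = d₁ − σ√T = 0.9799 − 0.1061 = 0.8738 ≈ 0.87
e^(−qT) = e^(−0.016·0.5) = 0.9920;  e^(−rT) = e^(−0.022·0.5) = 0.9891
C = 220·0.9920·N(0.98) − 200·0.9891·N(0.87) = 220·0.9920·0.8365 − 200·0.9891·0.8078 = 182.5578 − 159.7990 = 22.7588

£22.76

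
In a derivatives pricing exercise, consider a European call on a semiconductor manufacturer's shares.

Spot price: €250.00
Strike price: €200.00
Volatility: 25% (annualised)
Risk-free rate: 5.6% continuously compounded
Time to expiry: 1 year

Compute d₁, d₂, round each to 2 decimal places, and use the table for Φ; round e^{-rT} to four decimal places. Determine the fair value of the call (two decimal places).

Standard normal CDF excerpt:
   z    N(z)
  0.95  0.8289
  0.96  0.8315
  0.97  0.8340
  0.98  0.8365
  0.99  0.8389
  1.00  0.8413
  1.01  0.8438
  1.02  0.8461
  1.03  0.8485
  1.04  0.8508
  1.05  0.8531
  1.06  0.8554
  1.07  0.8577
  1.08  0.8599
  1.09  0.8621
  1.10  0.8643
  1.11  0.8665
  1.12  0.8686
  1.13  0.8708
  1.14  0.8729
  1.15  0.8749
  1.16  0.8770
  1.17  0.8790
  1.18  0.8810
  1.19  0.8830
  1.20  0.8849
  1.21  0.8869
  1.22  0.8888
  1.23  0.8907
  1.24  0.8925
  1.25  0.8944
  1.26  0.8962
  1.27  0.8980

€64.49

T = 1;  σ√T = 0.2500
d₁ = [ln(250/200) + (0.056 + ½·0.25²)·1] / (σ√T) = (0.2231 + 0.0872) / 0.2500 = 1.2416 ⇒ 1.24
d₂ = 1.2416 − 0.2500 = 0.9916 ⇒ 0.99
e^(−rT) = e^(−0.056·1) = 0.9455
C = 250·N(1.24) − 200·0.9455·N(0.99) = 250·0.8925 − 200·0.9455·0.8389 = 223.1250 − 158.6360 = 64.4890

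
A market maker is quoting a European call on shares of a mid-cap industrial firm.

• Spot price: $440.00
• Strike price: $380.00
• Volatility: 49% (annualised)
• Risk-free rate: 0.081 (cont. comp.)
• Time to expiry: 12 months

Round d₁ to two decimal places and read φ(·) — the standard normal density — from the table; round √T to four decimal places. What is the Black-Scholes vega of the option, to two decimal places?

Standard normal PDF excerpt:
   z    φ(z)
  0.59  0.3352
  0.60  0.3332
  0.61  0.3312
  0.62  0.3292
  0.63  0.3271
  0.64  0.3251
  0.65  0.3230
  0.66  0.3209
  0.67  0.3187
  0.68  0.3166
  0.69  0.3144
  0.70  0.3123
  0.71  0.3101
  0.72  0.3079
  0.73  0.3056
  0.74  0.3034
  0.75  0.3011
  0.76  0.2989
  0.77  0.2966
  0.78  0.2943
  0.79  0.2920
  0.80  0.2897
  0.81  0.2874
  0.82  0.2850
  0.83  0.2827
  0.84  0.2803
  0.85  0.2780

σ√T = 0.49·√1 = 0.4900
d₁ = [ln(440/380) + (0.081 + ½·0.49²)·1] / (σ√T) = (0.1466 + 0.2011) / 0.4900 = 0.7095 ≈ 0.71
√T = √1 = 1.0000
φ(d₁) = φ(0.71) = 0.3101
vega = S·φ(d₁)·√T = 440·0.3101·1.0000 = 136.4440

136.44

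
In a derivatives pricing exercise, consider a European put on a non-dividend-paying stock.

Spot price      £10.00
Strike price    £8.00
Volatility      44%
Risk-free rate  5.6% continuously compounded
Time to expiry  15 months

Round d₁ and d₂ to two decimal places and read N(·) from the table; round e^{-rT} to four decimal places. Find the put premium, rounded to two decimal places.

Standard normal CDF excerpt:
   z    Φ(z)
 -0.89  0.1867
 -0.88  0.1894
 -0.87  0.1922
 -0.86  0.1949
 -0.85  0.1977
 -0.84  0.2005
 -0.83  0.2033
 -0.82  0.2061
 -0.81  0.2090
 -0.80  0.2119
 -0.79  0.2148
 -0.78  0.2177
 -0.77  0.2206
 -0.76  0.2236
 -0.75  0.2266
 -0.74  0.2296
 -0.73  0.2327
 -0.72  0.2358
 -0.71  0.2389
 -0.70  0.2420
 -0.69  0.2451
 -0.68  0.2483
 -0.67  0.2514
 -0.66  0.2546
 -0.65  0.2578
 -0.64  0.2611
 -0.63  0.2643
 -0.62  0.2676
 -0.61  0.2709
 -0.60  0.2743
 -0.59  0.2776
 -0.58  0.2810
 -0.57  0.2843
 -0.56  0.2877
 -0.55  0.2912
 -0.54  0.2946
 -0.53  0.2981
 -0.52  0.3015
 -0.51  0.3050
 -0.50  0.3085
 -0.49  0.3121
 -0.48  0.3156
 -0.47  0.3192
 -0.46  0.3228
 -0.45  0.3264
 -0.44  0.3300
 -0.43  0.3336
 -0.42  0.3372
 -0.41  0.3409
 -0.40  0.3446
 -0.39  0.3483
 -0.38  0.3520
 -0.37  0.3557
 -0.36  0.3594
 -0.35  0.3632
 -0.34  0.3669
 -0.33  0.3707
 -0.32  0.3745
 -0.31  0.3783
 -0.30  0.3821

£0.70

σ√T = 0.44 × 1.1180 = 0.4919
d₁ = [ln(10/8) + (0.056 + 0.44²/2)·1.25] / 0.4919 = [0.2231 + 0.1910] / 0.4919 = 0.8419 ≈ 0.84
d₂ = d₁ − σ√T = 0.8419 − 0.4919 = 0.3499 ≈ 0.35
exp(−rT) = exp(−0.056·1.25) = 0.9324
P = 8·0.9324·N(-0.35) − 10·N(-0.84) = 8·0.9324·0.3632 − 10·0.2005 = 2.7092 − 2.0050 = 0.7042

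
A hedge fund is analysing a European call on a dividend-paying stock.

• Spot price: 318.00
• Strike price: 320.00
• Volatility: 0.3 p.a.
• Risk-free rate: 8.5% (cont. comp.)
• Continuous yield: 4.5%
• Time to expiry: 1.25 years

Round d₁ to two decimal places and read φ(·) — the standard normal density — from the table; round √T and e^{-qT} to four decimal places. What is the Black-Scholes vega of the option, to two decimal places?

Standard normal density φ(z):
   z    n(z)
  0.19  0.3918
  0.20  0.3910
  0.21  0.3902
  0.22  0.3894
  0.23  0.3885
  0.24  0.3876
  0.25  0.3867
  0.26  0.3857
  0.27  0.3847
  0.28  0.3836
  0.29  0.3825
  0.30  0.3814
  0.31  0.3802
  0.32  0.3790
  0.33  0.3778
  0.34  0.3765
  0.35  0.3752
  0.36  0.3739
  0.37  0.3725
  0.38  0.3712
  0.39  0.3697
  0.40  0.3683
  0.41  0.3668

σ√T = 0.3 × 1.1180 = 0.3354
ln(S/K) + (r − q + σ²/2)T = ln(318/320) + (0.085 − 0.045 + 0.3²/2)·1.25 = -0.0063 + 0.1063 = 0.1000
d₁ = 0.1000 / 0.3354 = 0.2981 ⇒ 0.30
√T = √1.25 = 1.1180
φ(d₁) = φ(0.30) = 0.3814
exp(−qT) = exp(−0.045·1.25) = 0.9453
vega = S·exp(−qT)·φ(d₁)·√T = 318·0.9453·0.3814·1.1180 = 128.1797
(Vega is the same for a European call and put with the same parameters.)

128.18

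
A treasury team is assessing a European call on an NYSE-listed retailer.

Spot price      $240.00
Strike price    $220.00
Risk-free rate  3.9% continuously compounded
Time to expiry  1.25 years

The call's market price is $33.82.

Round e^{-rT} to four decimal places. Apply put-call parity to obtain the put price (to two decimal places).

$3.35

e^(−rT) = e^(−0.039·1.25) = 0.9524
Put-call parity: C − P = S − K·e^(−rT) = 240 − 220·0.9524 = 240 − 209.5280 = 30.4720
P = C − (C − P) = 33.82 − (30.4720) = 3.3480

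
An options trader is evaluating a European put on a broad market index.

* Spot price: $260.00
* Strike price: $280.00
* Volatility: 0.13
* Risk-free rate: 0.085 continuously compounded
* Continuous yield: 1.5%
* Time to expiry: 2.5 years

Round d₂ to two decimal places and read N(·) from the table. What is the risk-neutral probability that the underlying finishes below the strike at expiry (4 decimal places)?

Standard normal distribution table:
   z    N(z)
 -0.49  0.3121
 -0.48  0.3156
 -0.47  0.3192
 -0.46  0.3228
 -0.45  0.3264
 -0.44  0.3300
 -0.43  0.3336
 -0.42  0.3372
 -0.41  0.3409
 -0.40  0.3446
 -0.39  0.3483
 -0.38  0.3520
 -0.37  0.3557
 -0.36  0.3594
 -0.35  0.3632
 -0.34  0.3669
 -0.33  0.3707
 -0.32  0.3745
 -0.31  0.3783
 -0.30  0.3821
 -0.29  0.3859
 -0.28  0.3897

σ√T = 0.13·√2.5 = 0.2055
d₁ = [ln(260/280) + (0.085 − 0.015 + 0.13²/2)·2.5] / 0.2055 = [-0.0741 + 0.1961] / 0.2055 = 0.5936 which rounds to 0.59
d₂ = d₁ − σ√T = 0.5936 − 0.2055 = 0.3881 which rounds to 0.39
Risk-neutral Pr[S_T < K] = N(−d₂) = N(-0.39) = 0.3483

0.3483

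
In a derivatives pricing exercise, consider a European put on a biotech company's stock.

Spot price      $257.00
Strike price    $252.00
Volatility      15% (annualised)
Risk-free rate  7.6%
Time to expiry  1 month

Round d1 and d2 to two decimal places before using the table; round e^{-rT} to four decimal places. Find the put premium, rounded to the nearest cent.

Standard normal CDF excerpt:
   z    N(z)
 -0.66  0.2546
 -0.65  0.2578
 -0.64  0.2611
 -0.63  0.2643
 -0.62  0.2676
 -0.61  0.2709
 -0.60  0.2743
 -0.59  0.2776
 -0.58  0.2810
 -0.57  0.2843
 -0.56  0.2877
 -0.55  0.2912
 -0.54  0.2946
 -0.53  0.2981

σ√T = 0.15·√0.08333 = 0.0433
ln(S/K) + (r + σ²/2)T = ln(257/252) + (0.076 + 0.15²/2)·0.08333 = 0.0196 + 0.0073 = 0.0269
d₁ = 0.0269 / 0.0433 = 0.6216 ⇒ 0.62
d₂ = d₁ − σ√T = 0.6216 − 0.0433 = 0.5783 ⇒ 0.58
e^(−rT) = e^(−0.076·0.08333) = 0.9937
P = 252·0.9937·N(-0.58) − 257·N(-0.62) = 252·0.9937·0.2810 − 257·0.2676 = 70.3659 − 68.7732 = 1.5927

$1.59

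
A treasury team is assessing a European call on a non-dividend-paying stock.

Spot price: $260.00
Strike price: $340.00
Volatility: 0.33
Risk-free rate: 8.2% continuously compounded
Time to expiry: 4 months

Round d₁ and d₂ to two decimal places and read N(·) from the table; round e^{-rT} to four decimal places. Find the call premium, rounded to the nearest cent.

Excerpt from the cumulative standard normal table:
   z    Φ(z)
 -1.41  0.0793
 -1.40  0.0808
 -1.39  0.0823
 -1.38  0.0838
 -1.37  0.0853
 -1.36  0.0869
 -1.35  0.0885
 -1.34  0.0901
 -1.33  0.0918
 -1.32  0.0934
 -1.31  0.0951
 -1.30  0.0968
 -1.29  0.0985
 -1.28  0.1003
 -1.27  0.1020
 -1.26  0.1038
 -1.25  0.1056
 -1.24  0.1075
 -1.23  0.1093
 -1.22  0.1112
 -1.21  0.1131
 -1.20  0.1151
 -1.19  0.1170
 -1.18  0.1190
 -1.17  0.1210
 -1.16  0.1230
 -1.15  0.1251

$2.71

σ√T = 0.33 × 0.5774 = 0.1905
ln(S/K) + (r + σ²/2)T = ln(260/340) + (0.082 + 0.33²/2)·0.3333 = -0.2683 + 0.0455 = -0.2228
d₁ = -0.2228 / 0.1905 = -1.1693 ≈ -1.17
d₂ = d₁ − σ√T = -1.1693 − 0.1905 = -1.3598 ≈ -1.36
exp(−rT) = exp(−0.082·0.3333) = 0.9730
N(d₁) = N(-1.17) = 0.1210;  N(d₂) = N(-1.36) = 0.0869
C = 260·0.1210 − 340·0.9730·0.0869 = 31.4600 − 28.7483 = 2.7117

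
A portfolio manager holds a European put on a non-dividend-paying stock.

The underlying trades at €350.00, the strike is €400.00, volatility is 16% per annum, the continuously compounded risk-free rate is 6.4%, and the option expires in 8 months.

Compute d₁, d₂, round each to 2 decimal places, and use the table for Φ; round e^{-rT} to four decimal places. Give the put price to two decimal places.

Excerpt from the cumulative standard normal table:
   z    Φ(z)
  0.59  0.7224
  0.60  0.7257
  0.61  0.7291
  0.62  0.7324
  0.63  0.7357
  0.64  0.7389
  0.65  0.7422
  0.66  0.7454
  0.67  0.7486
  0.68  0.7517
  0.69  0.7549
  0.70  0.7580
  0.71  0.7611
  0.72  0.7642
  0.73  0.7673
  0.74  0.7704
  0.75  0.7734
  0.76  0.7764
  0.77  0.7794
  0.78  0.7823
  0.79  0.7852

€40.08

σ√T = 0.16 × 0.8165 = 0.1306
d₁ = [ln(350/400) + (0.064 + 0.16²/2)·0.6667] / 0.1306 = [-0.1335 + 0.0512] / 0.1306 = -0.6302 → -0.63
d₂ = d₁ − σ√T = -0.6302 − 0.1306 = -0.7609 → -0.76
e^(−rT) = e^(−0.064·0.6667) = 0.9582
P = 400·0.9582·N(0.76) − 350·N(0.63) = 400·0.9582·0.7764 − 350·0.7357 = 297.5786 − 257.4950 = 40.0836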